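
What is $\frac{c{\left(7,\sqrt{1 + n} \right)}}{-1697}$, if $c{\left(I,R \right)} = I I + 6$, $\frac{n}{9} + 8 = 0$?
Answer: $- \frac{55}{1697} \approx -0.03241$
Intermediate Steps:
$n = -72$ ($n = -72 + 9 \cdot 0 = -72 + 0 = -72$)
$c{\left(I,R \right)} = 6 + I^{2}$ ($c{\left(I,R \right)} = I^{2} + 6 = 6 + I^{2}$)
$\frac{c{\left(7,\sqrt{1 + n} \right)}}{-1697} = \frac{6 + 7^{2}}{-1697} = \left(6 + 49\right) \left(- \frac{1}{1697}\right) = 55 \left(- \frac{1}{1697}\right) = - \frac{55}{1697}$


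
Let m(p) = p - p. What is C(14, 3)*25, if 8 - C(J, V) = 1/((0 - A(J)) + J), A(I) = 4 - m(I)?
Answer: 395/2 ≈ 197.50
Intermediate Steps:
m(p) = 0
A(I) = 4 (A(I) = 4 - 1*0 = 4 + 0 = 4)
C(J, V) = 8 - 1/(-4 + J) (C(J, V) = 8 - 1/((0 - 1*4) + J) = 8 - 1/((0 - 4) + J) = 8 - 1/(-4 + J))
C(14, 3)*25 = ((-33 + 8*14)/(-4 + 14))*25 = ((-33 + 112)/10)*25 = ((1/10)*79)*25 = (79/10)*25 = 395/2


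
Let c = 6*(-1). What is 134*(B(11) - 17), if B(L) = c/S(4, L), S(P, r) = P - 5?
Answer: -1474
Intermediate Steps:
S(P, r) = -5 + P
c = -6
B(L) = 6 (B(L) = -6/(-5 + 4) = -6/(-1) = -6*(-1) = 6)
134*(B(11) - 17) = 134*(6 - 17) = 134*(-11) = -1474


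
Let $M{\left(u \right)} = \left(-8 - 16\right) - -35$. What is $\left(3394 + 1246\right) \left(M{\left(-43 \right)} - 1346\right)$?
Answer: $-6194400$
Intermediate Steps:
$M{\left(u \right)} = 11$ ($M{\left(u \right)} = \left(-8 - 16\right) + 35 = -24 + 35 = 11$)
$\left(3394 + 1246\right) \left(M{\left(-43 \right)} - 1346\right) = \left(3394 + 1246\right) \left(11 - 1346\right) = 4640 \left(-1335\right) = -6194400$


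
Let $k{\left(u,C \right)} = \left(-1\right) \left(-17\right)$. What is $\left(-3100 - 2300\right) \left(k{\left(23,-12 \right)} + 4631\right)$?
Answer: $-25099200$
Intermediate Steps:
$k{\left(u,C \right)} = 17$
$\left(-3100 - 2300\right) \left(k{\left(23,-12 \right)} + 4631\right) = \left(-3100 - 2300\right) \left(17 + 4631\right) = \left(-5400\right) 4648 = -25099200$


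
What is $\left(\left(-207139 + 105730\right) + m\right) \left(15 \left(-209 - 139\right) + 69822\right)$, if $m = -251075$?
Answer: $-22771171368$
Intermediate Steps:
$\left(\left(-207139 + 105730\right) + m\right) \left(15 \left(-209 - 139\right) + 69822\right) = \left(\left(-207139 + 105730\right) - 251075\right) \left(15 \left(-209 - 139\right) + 69822\right) = \left(-101409 - 251075\right) \left(15 \left(-348\right) + 69822\right) = - 352484 \left(-5220 + 69822\right) = \left(-352484\right) 64602 = -22771171368$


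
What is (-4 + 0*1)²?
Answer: 16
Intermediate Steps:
(-4 + 0*1)² = (-4 + 0)² = (-4)² = 16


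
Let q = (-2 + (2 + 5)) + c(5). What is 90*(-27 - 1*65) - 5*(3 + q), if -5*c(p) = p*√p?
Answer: -8320 + 5*√5 ≈ -8308.8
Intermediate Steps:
c(p) = -p^(3/2)/5 (c(p) = -p*√p/5 = -p^(3/2)/5)
q = 5 - √5 (q = (-2 + (2 + 5)) - √5 = (-2 + 7) - √5 = 5 - √5 ≈ 2.7639)
90*(-27 - 1*65) - 5*(3 + q) = 90*(-27 - 1*65) - 5*(3 + (5 - √5)) = 90*(-27 - 65) - 5*(8 - √5) = 90*(-92) + (-40 + 5*√5) = -8280 + (-40 + 5*√5) = -8320 + 5*√5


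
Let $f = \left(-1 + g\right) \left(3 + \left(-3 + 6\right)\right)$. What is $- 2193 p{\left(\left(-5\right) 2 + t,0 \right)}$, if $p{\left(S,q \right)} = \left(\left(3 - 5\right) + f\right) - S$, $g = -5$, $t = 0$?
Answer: $61404$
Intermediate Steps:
$f = -36$ ($f = \left(-1 - 5\right) \left(3 + \left(-3 + 6\right)\right) = - 6 \left(3 + 3\right) = \left(-6\right) 6 = -36$)
$p{\left(S,q \right)} = -38 - S$ ($p{\left(S,q \right)} = \left(\left(3 - 5\right) - 36\right) - S = \left(-2 - 36\right) - S = -38 - S$)
$- 2193 p{\left(\left(-5\right) 2 + t,0 \right)} = - 2193 \left(-38 - \left(\left(-5\right) 2 + 0\right)\right) = - 2193 \left(-38 - \left(-10 + 0\right)\right) = - 2193 \left(-38 - -10\right) = - 2193 \left(-38 + 10\right) = \left(-2193\right) \left(-28\right) = 61404$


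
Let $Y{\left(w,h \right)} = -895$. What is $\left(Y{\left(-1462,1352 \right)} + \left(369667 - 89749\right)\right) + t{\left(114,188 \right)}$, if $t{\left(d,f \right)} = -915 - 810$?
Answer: $277298$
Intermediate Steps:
$t{\left(d,f \right)} = -1725$ ($t{\left(d,f \right)} = -915 - 810 = -1725$)
$\left(Y{\left(-1462,1352 \right)} + \left(369667 - 89749\right)\right) + t{\left(114,188 \right)} = \left(-895 + \left(369667 - 89749\right)\right) - 1725 = \left(-895 + 279918\right) - 1725 = 279023 - 1725 = 277298$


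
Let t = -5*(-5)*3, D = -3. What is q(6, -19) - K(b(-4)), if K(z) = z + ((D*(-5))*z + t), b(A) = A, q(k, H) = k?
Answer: -5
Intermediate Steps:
t = 75 (t = 25*3 = 75)
K(z) = 75 + 16*z (K(z) = z + ((-3*(-5))*z + 75) = z + (15*z + 75) = z + (75 + 15*z) = 75 + 16*z)
q(6, -19) - K(b(-4)) = 6 - (75 + 16*(-4)) = 6 - (75 - 64) = 6 - 1*11 = 6 - 11 = -5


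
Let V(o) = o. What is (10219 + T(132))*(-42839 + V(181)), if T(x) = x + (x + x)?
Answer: -452814670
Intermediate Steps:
T(x) = 3*x (T(x) = x + 2*x = 3*x)
(10219 + T(132))*(-42839 + V(181)) = (10219 + 3*132)*(-42839 + 181) = (10219 + 396)*(-42658) = 10615*(-42658) = -452814670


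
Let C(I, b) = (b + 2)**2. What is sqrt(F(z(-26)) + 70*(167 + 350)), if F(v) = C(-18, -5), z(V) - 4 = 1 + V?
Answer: sqrt(36199) ≈ 190.26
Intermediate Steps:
C(I, b) = (2 + b)**2
z(V) = 5 + V (z(V) = 4 + (1 + V) = 5 + V)
F(v) = 9 (F(v) = (2 - 5)**2 = (-3)**2 = 9)
sqrt(F(z(-26)) + 70*(167 + 350)) = sqrt(9 + 70*(167 + 350)) = sqrt(9 + 70*517) = sqrt(9 + 36190) = sqrt(36199)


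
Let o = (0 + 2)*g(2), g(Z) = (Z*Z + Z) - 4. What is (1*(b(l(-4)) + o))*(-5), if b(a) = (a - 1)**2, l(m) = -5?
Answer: -200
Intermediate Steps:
g(Z) = -4 + Z + Z**2 (g(Z) = (Z**2 + Z) - 4 = (Z + Z**2) - 4 = -4 + Z + Z**2)
b(a) = (-1 + a)**2
o = 4 (o = (0 + 2)*(-4 + 2 + 2**2) = 2*(-4 + 2 + 4) = 2*2 = 4)
(1*(b(l(-4)) + o))*(-5) = (1*((-1 - 5)**2 + 4))*(-5) = (1*((-6)**2 + 4))*(-5) = (1*(36 + 4))*(-5) = (1*40)*(-5) = 40*(-5) = -200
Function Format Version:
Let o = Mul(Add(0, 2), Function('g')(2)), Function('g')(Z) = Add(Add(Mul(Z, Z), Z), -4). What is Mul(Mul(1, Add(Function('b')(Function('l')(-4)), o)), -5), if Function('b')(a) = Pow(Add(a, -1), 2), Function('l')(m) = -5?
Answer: -200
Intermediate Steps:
Function('g')(Z) = Add(-4, Z, Pow(Z, 2)) (Function('g')(Z) = Add(Add(Pow(Z, 2), Z), -4) = Add(Add(Z, Pow(Z, 2)), -4) = Add(-4, Z, Pow(Z, 2)))
Function('b')(a) = Pow(Add(-1, a), 2)
o = 4 (o = Mul(Add(0, 2), Add(-4, 2, Pow(2, 2))) = Mul(2, Add(-4, 2, 4)) = Mul(2, 2) = 4)
Mul(Mul(1, Add(Function('b')(Function('l')(-4)), o)), -5) = Mul(Mul(1, Add(Pow(Add(-1, -5), 2), 4)), -5) = Mul(Mul(1, Add(Pow(-6, 2), 4)), -5) = Mul(Mul(1, Add(36, 4)), -5) = Mul(Mul(1, 40), -5) = Mul(40, -5) = -200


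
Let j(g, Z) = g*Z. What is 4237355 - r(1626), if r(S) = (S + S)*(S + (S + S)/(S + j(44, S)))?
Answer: -15758123/15 ≈ -1.0505e+6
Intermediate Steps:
j(g, Z) = Z*g
r(S) = 2*S*(2/45 + S) (r(S) = (S + S)*(S + (S + S)/(S + S*44)) = (2*S)*(S + (2*S)/(S + 44*S)) = (2*S)*(S + (2*S)/((45*S))) = (2*S)*(S + (2*S)*(1/(45*S))) = (2*S)*(S + 2/45) = (2*S)*(2/45 + S) = 2*S*(2/45 + S))
4237355 - r(1626) = 4237355 - 2*1626*(2 + 45*1626)/45 = 4237355 - 2*1626*(2 + 73170)/45 = 4237355 - 2*1626*73172/45 = 4237355 - 1*79318448/15 = 4237355 - 79318448/15 = -15758123/15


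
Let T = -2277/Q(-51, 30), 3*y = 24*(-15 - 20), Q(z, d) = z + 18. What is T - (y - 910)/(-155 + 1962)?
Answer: 125873/1807 ≈ 69.659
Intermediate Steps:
Q(z, d) = 18 + z
y = -280 (y = (24*(-15 - 20))/3 = (24*(-35))/3 = (⅓)*(-840) = -280)
T = 69 (T = -2277/(18 - 51) = -2277/(-33) = -2277*(-1/33) = 69)
T - (y - 910)/(-155 + 1962) = 69 - (-280 - 910)/(-155 + 1962) = 69 - (-1190)/1807 = 69 - 1*(-1190/1807) = 69 + 1190/1807 = 125873/1807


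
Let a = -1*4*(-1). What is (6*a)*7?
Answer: 168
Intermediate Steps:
a = 4 (a = -4*(-1) = 4)
(6*a)*7 = (6*4)*7 = 24*7 = 168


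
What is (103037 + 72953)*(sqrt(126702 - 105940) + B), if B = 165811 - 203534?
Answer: -6638870770 + 175990*sqrt(20762) ≈ -6.6135e+9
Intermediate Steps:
B = -37723
(103037 + 72953)*(sqrt(126702 - 105940) + B) = (103037 + 72953)*(sqrt(126702 - 105940) - 37723) = 175990*(sqrt(20762) - 37723) = 175990*(-37723 + sqrt(20762)) = -6638870770 + 175990*sqrt(20762)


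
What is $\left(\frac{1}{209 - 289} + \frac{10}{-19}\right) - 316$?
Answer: $- \frac{481139}{1520} \approx -316.54$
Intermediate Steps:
$\left(\frac{1}{209 - 289} + \frac{10}{-19}\right) - 316 = \left(\frac{1}{-80} + 10 \left(- \frac{1}{19}\right)\right) - 316 = \left(- \frac{1}{80} - \frac{10}{19}\right) - 316 = - \frac{819}{1520} - 316 = - \frac{481139}{1520}$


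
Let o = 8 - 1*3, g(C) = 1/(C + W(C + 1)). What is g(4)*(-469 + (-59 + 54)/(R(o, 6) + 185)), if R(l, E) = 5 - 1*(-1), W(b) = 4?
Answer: -11198/191 ≈ -58.628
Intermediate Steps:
g(C) = 1/(4 + C) (g(C) = 1/(C + 4) = 1/(4 + C))
o = 5 (o = 8 - 3 = 5)
R(l, E) = 6 (R(l, E) = 5 + 1 = 6)
g(4)*(-469 + (-59 + 54)/(R(o, 6) + 185)) = (-469 + (-59 + 54)/(6 + 185))/(4 + 4) = (-469 - 5/191)/8 = (⅛)*(-89584/191) = -11198/191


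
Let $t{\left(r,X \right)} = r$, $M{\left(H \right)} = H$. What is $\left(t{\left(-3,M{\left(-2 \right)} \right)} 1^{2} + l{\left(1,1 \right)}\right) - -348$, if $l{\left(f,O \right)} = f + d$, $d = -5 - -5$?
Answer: $346$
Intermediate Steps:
$d = 0$ ($d = -5 + 5 = 0$)
$l{\left(f,O \right)} = f$ ($l{\left(f,O \right)} = f + 0 = f$)
$\left(t{\left(-3,M{\left(-2 \right)} \right)} 1^{2} + l{\left(1,1 \right)}\right) - -348 = \left(- 3 \cdot 1^{2} + 1\right) - -348 = \left(\left(-3\right) 1 + 1\right) + 348 = \left(-3 + 1\right) + 348 = -2 + 348 = 346$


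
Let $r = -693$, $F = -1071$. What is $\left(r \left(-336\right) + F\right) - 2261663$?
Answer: $-2029886$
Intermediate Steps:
$\left(r \left(-336\right) + F\right) - 2261663 = \left(\left(-693\right) \left(-336\right) - 1071\right) - 2261663 = \left(232848 - 1071\right) - 2261663 = 231777 - 2261663 = -2029886$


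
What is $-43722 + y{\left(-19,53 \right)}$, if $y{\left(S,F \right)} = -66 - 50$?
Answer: $-43838$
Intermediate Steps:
$y{\left(S,F \right)} = -116$
$-43722 + y{\left(-19,53 \right)} = -43722 - 116 = -43838$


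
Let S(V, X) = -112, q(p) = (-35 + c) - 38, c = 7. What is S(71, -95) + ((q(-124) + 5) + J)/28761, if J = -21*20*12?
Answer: -3226333/28761 ≈ -112.18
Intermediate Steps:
q(p) = -66 (q(p) = (-35 + 7) - 38 = -28 - 38 = -66)
J = -5040 (J = -420*12 = -5040)
S(71, -95) + ((q(-124) + 5) + J)/28761 = -112 + ((-66 + 5) - 5040)/28761 = -112 + (-61 - 5040)*(1/28761) = -112 - 5101*1/28761 = -112 - 5101/28761 = -3226333/28761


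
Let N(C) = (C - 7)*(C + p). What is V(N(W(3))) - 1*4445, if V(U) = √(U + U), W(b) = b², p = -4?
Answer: -4445 + 2*√5 ≈ -4440.5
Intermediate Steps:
N(C) = (-7 + C)*(-4 + C) (N(C) = (C - 7)*(C - 4) = (-7 + C)*(-4 + C))
V(U) = √2*√U (V(U) = √(2*U) = √2*√U)
V(N(W(3))) - 1*4445 = √2*√(28 + (3²)² - 11*3²) - 1*4445 = √2*√(28 + 9² - 11*9) - 4445 = √2*√(28 + 81 - 99) - 4445 = √2*√10 - 4445 = 2*√5 - 4445 = -4445 + 2*√5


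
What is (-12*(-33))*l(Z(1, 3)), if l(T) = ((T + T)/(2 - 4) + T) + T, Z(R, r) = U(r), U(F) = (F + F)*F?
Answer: 7128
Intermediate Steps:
U(F) = 2*F**2 (U(F) = (2*F)*F = 2*F**2)
Z(R, r) = 2*r**2
l(T) = T (l(T) = ((2*T)/(-2) + T) + T = ((2*T)*(-1/2) + T) + T = (-T + T) + T = 0 + T = T)
(-12*(-33))*l(Z(1, 3)) = (-12*(-33))*(2*3**2) = 396*(2*9) = 396*18 = 7128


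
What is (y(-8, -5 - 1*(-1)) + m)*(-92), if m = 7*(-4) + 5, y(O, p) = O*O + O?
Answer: -3036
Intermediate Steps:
y(O, p) = O + O**2 (y(O, p) = O**2 + O = O + O**2)
m = -23 (m = -28 + 5 = -23)
(y(-8, -5 - 1*(-1)) + m)*(-92) = (-8*(1 - 8) - 23)*(-92) = (-8*(-7) - 23)*(-92) = (56 - 23)*(-92) = 33*(-92) = -3036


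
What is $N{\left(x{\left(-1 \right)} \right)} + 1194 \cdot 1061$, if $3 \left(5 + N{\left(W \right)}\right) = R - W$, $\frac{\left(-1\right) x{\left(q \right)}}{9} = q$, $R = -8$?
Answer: $\frac{3800470}{3} \approx 1.2668 \cdot 10^{6}$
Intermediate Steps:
$x{\left(q \right)} = - 9 q$
$N{\left(W \right)} = - \frac{23}{3} - \frac{W}{3}$ ($N{\left(W \right)} = -5 + \frac{-8 - W}{3} = -5 - \left(\frac{8}{3} + \frac{W}{3}\right) = - \frac{23}{3} - \frac{W}{3}$)
$N{\left(x{\left(-1 \right)} \right)} + 1194 \cdot 1061 = \left(- \frac{23}{3} - \frac{\left(-9\right) \left(-1\right)}{3}\right) + 1194 \cdot 1061 = \left(- \frac{23}{3} - 3\right) + 1266834 = - \frac{32}{3} + 1266834 = \frac{3800470}{3}$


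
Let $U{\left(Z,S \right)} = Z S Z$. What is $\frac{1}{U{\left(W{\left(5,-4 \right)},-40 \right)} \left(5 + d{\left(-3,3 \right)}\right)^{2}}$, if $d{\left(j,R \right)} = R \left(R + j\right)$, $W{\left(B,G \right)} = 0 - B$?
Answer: $- \frac{1}{25000} \approx -4.0 \cdot 10^{-5}$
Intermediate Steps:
$W{\left(B,G \right)} = - B$
$U{\left(Z,S \right)} = S Z^{2}$ ($U{\left(Z,S \right)} = S Z Z = S Z^{2}$)
$\frac{1}{U{\left(W{\left(5,-4 \right)},-40 \right)} \left(5 + d{\left(-3,3 \right)}\right)^{2}} = \frac{1}{- 40 \left(\left(-1\right) 5\right)^{2} \left(5 + 3 \left(3 - 3\right)\right)^{2}} = \frac{1}{- 40 \left(-5\right)^{2} \left(5 + 3 \cdot 0\right)^{2}} = \frac{1}{\left(-40\right) 25 \left(5 + 0\right)^{2}} = \frac{1}{\left(-1000\right) 5^{2}} = \frac{1}{\left(-1000\right) 25} = \frac{1}{-25000} = - \frac{1}{25000}$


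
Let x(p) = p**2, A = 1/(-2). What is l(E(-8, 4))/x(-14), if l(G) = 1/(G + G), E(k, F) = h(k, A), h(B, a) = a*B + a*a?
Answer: 1/1666 ≈ 0.00060024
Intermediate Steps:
A = -1/2 ≈ -0.50000
h(B, a) = a**2 + B*a (h(B, a) = B*a + a**2 = a**2 + B*a)
E(k, F) = 1/4 - k/2 (E(k, F) = -(k - 1/2)/2 = -(-1/2 + k)/2 = 1/4 - k/2)
l(G) = 1/(2*G)
l(E(-8, 4))/x(-14) = (1/(2*(1/4 - 1/2*(-8))))/((-14)**2) = (1/(2*(1/4 + 4)))/196 = (1/(2*(17/4)))*(1/196) = ((1/2)*(4/17))*(1/196) = (2/17)*(1/196) = 1/1666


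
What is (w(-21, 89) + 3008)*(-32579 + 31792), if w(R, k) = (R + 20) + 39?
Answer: -2397202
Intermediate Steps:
w(R, k) = 59 + R (w(R, k) = (20 + R) + 39 = 59 + R)
(w(-21, 89) + 3008)*(-32579 + 31792) = ((59 - 21) + 3008)*(-32579 + 31792) = (38 + 3008)*(-787) = 3046*(-787) = -2397202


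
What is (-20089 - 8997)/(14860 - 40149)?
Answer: 29086/25289 ≈ 1.1501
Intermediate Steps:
(-20089 - 8997)/(14860 - 40149) = -29086/(-25289) = -29086*(-1/25289) = 29086/25289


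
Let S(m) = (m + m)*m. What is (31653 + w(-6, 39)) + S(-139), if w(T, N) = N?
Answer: 70334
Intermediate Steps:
S(m) = 2*m**2 (S(m) = (2*m)*m = 2*m**2)
(31653 + w(-6, 39)) + S(-139) = (31653 + 39) + 2*(-139)**2 = 31692 + 2*19321 = 31692 + 38642 = 70334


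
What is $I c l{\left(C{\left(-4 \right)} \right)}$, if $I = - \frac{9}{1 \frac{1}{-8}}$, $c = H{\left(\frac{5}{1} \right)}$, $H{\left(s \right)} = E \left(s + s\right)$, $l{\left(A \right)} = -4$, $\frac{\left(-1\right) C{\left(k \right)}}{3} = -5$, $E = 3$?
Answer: $-8640$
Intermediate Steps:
$C{\left(k \right)} = 15$ ($C{\left(k \right)} = \left(-3\right) \left(-5\right) = 15$)
$H{\left(s \right)} = 6 s$ ($H{\left(s \right)} = 3 \left(s + s\right) = 3 \cdot 2 s = 6 s$)
$c = 30$ ($c = 6 \cdot \frac{5}{1} = 6 \cdot 5 \cdot 1 = 6 \cdot 5 = 30$)
$I = 72$ ($I = - \frac{9}{1 \left(- \frac{1}{8}\right)} = - \frac{9}{- \frac{1}{8}} = \left(-9\right) \left(-8\right) = 72$)
$I c l{\left(C{\left(-4 \right)} \right)} = 72 \cdot 30 \left(-4\right) = 2160 \left(-4\right) = -8640$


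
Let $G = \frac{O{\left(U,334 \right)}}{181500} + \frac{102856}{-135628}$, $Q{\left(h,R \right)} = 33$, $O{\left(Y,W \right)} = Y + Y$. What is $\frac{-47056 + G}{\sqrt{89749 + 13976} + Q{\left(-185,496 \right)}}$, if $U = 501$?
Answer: $\frac{16088495964677}{1063357427000} - \frac{16088495964677 \sqrt{461}}{2339386339400} \approx -132.53$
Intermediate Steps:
$O{\left(Y,W \right)} = 2 Y$
$G = - \frac{772186031}{1025686750}$ ($G = \frac{2 \cdot 501}{181500} + \frac{102856}{-135628} = 1002 \cdot \frac{1}{181500} + 102856 \left(- \frac{1}{135628}\right) = \frac{167}{30250} - \frac{25714}{33907} = - \frac{772186031}{1025686750} \approx -0.75285$)
$\frac{-47056 + G}{\sqrt{89749 + 13976} + Q{\left(-185,496 \right)}} = \frac{-47056 - \frac{772186031}{1025686750}}{\sqrt{89749 + 13976} + 33} = - \frac{48265487894031}{1025686750 \left(\sqrt{103725} + 33\right)} = - \frac{48265487894031}{1025686750 \left(15 \sqrt{461} + 33\right)} = - \frac{48265487894031}{1025686750 \left(33 + 15 \sqrt{461}\right)}$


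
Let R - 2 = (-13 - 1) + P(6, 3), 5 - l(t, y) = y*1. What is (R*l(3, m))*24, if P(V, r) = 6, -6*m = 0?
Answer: -720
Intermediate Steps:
m = 0 (m = -1/6*0 = 0)
l(t, y) = 5 - y
R = -6 (R = 2 + ((-13 - 1) + 6) = 2 + (-14 + 6) = 2 - 8 = -6)
(R*l(3, m))*24 = -6*(5 - 1*0)*24 = -6*(5 + 0)*24 = -6*5*24 = -30*24 = -720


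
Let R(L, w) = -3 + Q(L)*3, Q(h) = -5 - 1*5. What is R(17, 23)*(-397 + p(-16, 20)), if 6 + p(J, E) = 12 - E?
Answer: 13563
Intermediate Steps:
Q(h) = -10 (Q(h) = -5 - 5 = -10)
R(L, w) = -33 (R(L, w) = -3 - 10*3 = -3 - 30 = -33)
p(J, E) = 6 - E (p(J, E) = -6 + (12 - E) = 6 - E)
R(17, 23)*(-397 + p(-16, 20)) = -33*(-397 + (6 - 1*20)) = -33*(-397 + (6 - 20)) = -33*(-397 - 14) = -33*(-411) = 13563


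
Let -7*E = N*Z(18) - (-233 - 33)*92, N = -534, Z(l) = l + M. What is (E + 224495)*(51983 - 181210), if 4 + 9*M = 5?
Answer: -86212740773/3 ≈ -2.8738e+10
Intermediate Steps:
M = 1/9 (M = -4/9 + (1/9)*5 = -4/9 + 5/9 = 1/9 ≈ 0.11111)
Z(l) = 1/9 + l (Z(l) = l + 1/9 = 1/9 + l)
E = -44402/21 (E = -(-534*(1/9 + 18) - (-233 - 33)*92)/7 = -(-534*163/9 - (-266)*92)/7 = -(-29014/3 - 1*(-24472))/7 = -(-29014/3 + 24472)/7 = -1/7*44402/3 = -44402/21 ≈ -2114.4)
(E + 224495)*(51983 - 181210) = (-44402/21 + 224495)*(51983 - 181210) = (4669993/21)*(-129227) = -86212740773/3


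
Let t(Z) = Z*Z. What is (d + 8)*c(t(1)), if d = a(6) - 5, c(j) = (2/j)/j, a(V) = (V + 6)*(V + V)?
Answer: 294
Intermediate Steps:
t(Z) = Z²
a(V) = 2*V*(6 + V) (a(V) = (6 + V)*(2*V) = 2*V*(6 + V))
c(j) = 2/j²
d = 139 (d = 2*6*(6 + 6) - 5 = 2*6*12 - 5 = 144 - 5 = 139)
(d + 8)*c(t(1)) = (139 + 8)*(2/(1²)²) = 147*(2/1²) = 147*(2*1) = 147*2 = 294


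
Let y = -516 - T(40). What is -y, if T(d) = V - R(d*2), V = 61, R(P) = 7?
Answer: 570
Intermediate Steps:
T(d) = 54 (T(d) = 61 - 1*7 = 61 - 7 = 54)
y = -570 (y = -516 - 1*54 = -516 - 54 = -570)
-y = -1*(-570) = 570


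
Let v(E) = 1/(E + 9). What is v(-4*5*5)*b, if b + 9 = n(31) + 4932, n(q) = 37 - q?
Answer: -4929/91 ≈ -54.165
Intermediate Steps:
v(E) = 1/(9 + E)
b = 4929 (b = -9 + ((37 - 1*31) + 4932) = -9 + ((37 - 31) + 4932) = -9 + (6 + 4932) = -9 + 4938 = 4929)
v(-4*5*5)*b = 4929/(9 - 4*5*5) = 4929/(9 - 20*5) = 4929/(9 - 100) = 4929/(-91) = -1/91*4929 = -4929/91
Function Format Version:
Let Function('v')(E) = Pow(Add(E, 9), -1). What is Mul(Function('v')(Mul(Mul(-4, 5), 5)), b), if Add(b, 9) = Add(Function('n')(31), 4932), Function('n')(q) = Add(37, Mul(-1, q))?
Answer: Rational(-4929, 91) ≈ -54.165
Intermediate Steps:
Function('v')(E) = Pow(Add(9, E), -1)
b = 4929 (b = Add(-9, Add(Add(37, Mul(-1, 31)), 4932)) = Add(-9, Add(Add(37, -31), 4932)) = Add(-9, Add(6, 4932)) = Add(-9, 4938) = 4929)
Mul(Function('v')(Mul(Mul(-4, 5), 5)), b) = Mul(Pow(Add(9, Mul(Mul(-4, 5), 5)), -1), 4929) = Mul(Pow(Add(9, Mul(-20, 5)), -1), 4929) = Mul(Pow(Add(9, -100), -1), 4929) = Mul(Pow(-91, -1), 4929) = Mul(Rational(-1, 91), 4929) = Rational(-4929, 91)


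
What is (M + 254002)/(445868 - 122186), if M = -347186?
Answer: -46592/161841 ≈ -0.28789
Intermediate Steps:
(M + 254002)/(445868 - 122186) = (-347186 + 254002)/(445868 - 122186) = -93184/323682 = -93184*1/323682 = -46592/161841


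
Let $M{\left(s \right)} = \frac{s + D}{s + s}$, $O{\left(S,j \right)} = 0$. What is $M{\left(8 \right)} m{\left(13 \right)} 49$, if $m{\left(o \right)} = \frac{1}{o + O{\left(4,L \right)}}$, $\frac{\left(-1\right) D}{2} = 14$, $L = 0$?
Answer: $- \frac{245}{52} \approx -4.7115$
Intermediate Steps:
$D = -28$ ($D = \left(-2\right) 14 = -28$)
$m{\left(o \right)} = \frac{1}{o}$ ($m{\left(o \right)} = \frac{1}{o + 0} = \frac{1}{o}$)
$M{\left(s \right)} = \frac{-28 + s}{2 s}$ ($M{\left(s \right)} = \frac{s - 28}{s + s} = \frac{-28 + s}{2 s}$)
$M{\left(8 \right)} m{\left(13 \right)} 49 = \frac{\frac{1}{2} \cdot \frac{1}{8} \left(-28 + 8\right)}{13} \cdot 49 = \frac{1}{2} \cdot \frac{1}{8} \left(-20\right) \frac{1}{13} \cdot 49 = \left(- \frac{5}{4}\right) \frac{1}{13} \cdot 49 = \left(- \frac{5}{52}\right) 49 = - \frac{245}{52}$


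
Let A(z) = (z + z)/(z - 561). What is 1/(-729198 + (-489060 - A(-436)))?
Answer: -997/1214604098 ≈ -8.2084e-7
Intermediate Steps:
A(z) = 2*z/(-561 + z) (A(z) = (2*z)/(-561 + z) = 2*z/(-561 + z))
1/(-729198 + (-489060 - A(-436))) = 1/(-729198 + (-489060 - 2*(-436)/(-561 - 436))) = 1/(-729198 + (-489060 - 2*(-436)/(-997))) = 1/(-729198 + (-489060 - 2*(-436)*(-1)/997)) = 1/(-729198 + (-489060 - 1*872/997)) = 1/(-729198 + (-489060 - 872/997)) = 1/(-729198 - 487593692/997) = 1/(-1214604098/997) = -997/1214604098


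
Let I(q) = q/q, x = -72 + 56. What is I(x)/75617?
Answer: 1/75617 ≈ 1.3225e-5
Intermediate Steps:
x = -16
I(q) = 1
I(x)/75617 = 1/75617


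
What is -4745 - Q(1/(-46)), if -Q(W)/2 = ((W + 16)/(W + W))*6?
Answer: -9155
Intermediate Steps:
Q(W) = -6*(16 + W)/W (Q(W) = -2*(W + 16)/(W + W)*6 = -2*(16 + W)/((2*W))*6 = -2*(16 + W)*(1/(2*W))*6 = -2*(16 + W)/(2*W)*6 = -6*(16 + W)/W)
-4745 - Q(1/(-46)) = -4745 - (-6 - 96/(1/(-46))) = -4745 - (-6 - 96/(-1/46)) = -4745 - (-6 - 96*(-46)) = -4745 - (-6 + 4416) = -4745 - 1*4410 = -4745 - 4410 = -9155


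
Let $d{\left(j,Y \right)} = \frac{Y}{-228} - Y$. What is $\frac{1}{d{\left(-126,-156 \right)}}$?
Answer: $\frac{19}{2977} \approx 0.0063823$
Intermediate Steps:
$d{\left(j,Y \right)} = - \frac{229 Y}{228}$ ($d{\left(j,Y \right)} = Y \left(- \frac{1}{228}\right) - Y = - \frac{Y}{228} - Y = - \frac{229 Y}{228}$)
$\frac{1}{d{\left(-126,-156 \right)}} = \frac{1}{\left(- \frac{229}{228}\right) \left(-156\right)} = \frac{1}{\frac{2977}{19}} = \frac{19}{2977}$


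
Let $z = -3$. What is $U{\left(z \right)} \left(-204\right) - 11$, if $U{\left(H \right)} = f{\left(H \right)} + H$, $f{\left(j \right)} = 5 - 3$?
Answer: $193$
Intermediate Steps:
$f{\left(j \right)} = 2$ ($f{\left(j \right)} = 5 - 3 = 2$)
$U{\left(H \right)} = 2 + H$
$U{\left(z \right)} \left(-204\right) - 11 = \left(2 - 3\right) \left(-204\right) - 11 = \left(-1\right) \left(-204\right) - 11 = 204 - 11 = 193$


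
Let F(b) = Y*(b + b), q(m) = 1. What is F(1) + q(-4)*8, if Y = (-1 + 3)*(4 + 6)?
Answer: 48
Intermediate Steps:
Y = 20 (Y = 2*10 = 20)
F(b) = 40*b (F(b) = 20*(b + b) = 20*(2*b) = 40*b)
F(1) + q(-4)*8 = 40*1 + 1*8 = 40 + 8 = 48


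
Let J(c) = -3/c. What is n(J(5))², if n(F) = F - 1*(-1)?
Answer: 4/25 ≈ 0.16000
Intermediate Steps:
n(F) = 1 + F (n(F) = F + 1 = 1 + F)
n(J(5))² = (1 - 3/5)² = (1 - 3*⅕)² = (1 - ⅗)² = (⅖)² = 4/25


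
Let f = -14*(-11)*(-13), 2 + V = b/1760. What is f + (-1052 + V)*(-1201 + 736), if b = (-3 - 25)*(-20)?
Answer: 10735121/22 ≈ 4.8796e+5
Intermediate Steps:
b = 560 (b = -28*(-20) = 560)
V = -37/22 (V = -2 + 560/1760 = -2 + 560*(1/1760) = -2 + 7/22 = -37/22 ≈ -1.6818)
f = -2002 (f = 154*(-13) = -2002)
f + (-1052 + V)*(-1201 + 736) = -2002 + (-1052 - 37/22)*(-1201 + 736) = -2002 - 23181/22*(-465) = -2002 + 10779165/22 = 10735121/22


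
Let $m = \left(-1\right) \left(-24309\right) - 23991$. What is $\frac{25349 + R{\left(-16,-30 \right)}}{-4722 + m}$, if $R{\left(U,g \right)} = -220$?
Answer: $- \frac{25129}{4404} \approx -5.7059$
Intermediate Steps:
$m = 318$ ($m = 24309 - 23991 = 318$)
$\frac{25349 + R{\left(-16,-30 \right)}}{-4722 + m} = \frac{25349 - 220}{-4722 + 318} = \frac{25129}{-4404} = 25129 \left(- \frac{1}{4404}\right) = - \frac{25129}{4404}$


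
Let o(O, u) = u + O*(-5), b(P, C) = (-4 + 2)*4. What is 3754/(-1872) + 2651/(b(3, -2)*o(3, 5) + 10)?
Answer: 128467/4680 ≈ 27.450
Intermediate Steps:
b(P, C) = -8 (b(P, C) = -2*4 = -8)
o(O, u) = u - 5*O
3754/(-1872) + 2651/(b(3, -2)*o(3, 5) + 10) = 3754/(-1872) + 2651/(-8*(5 - 5*3) + 10) = 3754*(-1/1872) + 2651/(-8*(5 - 15) + 10) = -1877/936 + 2651/(-8*(-10) + 10) = -1877/936 + 2651/(80 + 10) = -1877/936 + 2651/90 = 128467/4680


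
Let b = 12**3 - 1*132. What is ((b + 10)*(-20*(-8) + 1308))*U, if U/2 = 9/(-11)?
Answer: -3857904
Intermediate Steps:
b = 1596 (b = 1728 - 132 = 1596)
U = -18/11 (U = 2*(9/(-11)) = 2*(9*(-1/11)) = 2*(-9/11) = -18/11 ≈ -1.6364)
((b + 10)*(-20*(-8) + 1308))*U = ((1596 + 10)*(-20*(-8) + 1308))*(-18/11) = (1606*(160 + 1308))*(-18/11) = (1606*1468)*(-18/11) = 2357608*(-18/11) = -3857904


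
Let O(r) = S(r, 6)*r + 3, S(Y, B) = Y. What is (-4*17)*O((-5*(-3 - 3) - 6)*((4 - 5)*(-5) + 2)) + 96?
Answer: -1919340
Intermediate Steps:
O(r) = 3 + r² (O(r) = r*r + 3 = r² + 3 = 3 + r²)
(-4*17)*O((-5*(-3 - 3) - 6)*((4 - 5)*(-5) + 2)) + 96 = (-4*17)*(3 + ((-5*(-3 - 3) - 6)*((4 - 5)*(-5) + 2))²) + 96 = -68*(3 + ((-5*(-6) - 6)*(-1*(-5) + 2))²) + 96 = -68*(3 + ((30 - 6)*(5 + 2))²) + 96 = -68*(3 + (24*7)²) + 96 = -68*(3 + 168²) + 96 = -68*(3 + 28224) + 96 = -68*28227 + 96 = -1919436 + 96 = -1919340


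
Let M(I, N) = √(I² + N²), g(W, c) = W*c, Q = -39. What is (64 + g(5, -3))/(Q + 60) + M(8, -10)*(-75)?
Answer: 7/3 - 150*√41 ≈ -958.14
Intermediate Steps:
(64 + g(5, -3))/(Q + 60) + M(8, -10)*(-75) = (64 + 5*(-3))/(-39 + 60) + √(8² + (-10)²)*(-75) = (64 - 15)/21 + √(64 + 100)*(-75) = 49*(1/21) + √164*(-75) = 7/3 + (2*√41)*(-75) = 7/3 - 150*√41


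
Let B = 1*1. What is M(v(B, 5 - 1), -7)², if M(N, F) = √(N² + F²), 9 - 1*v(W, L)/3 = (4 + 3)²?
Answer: 14449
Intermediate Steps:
B = 1
v(W, L) = -120 (v(W, L) = 27 - 3*(4 + 3)² = 27 - 3*7² = 27 - 3*49 = 27 - 147 = -120)
M(N, F) = √(F² + N²)
M(v(B, 5 - 1), -7)² = (√((-7)² + (-120)²))² = (√(49 + 14400))² = (√14449)² = 14449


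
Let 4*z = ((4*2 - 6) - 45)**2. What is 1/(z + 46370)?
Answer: 4/187329 ≈ 2.1353e-5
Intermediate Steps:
z = 1849/4 (z = ((4*2 - 6) - 45)**2/4 = ((8 - 6) - 45)**2/4 = (2 - 45)**2/4 = (1/4)*(-43)**2 = (1/4)*1849 = 1849/4 ≈ 462.25)
1/(z + 46370) = 1/(1849/4 + 46370) = 1/(187329/4) = 4/187329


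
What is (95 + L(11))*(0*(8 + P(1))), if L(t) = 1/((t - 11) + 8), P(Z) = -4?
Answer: 0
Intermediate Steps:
L(t) = 1/(-3 + t) (L(t) = 1/((-11 + t) + 8) = 1/(-3 + t))
(95 + L(11))*(0*(8 + P(1))) = (95 + 1/(-3 + 11))*(0*(8 - 4)) = (95 + 1/8)*(0*4) = (95 + 1/8)*0 = (761/8)*0 = 0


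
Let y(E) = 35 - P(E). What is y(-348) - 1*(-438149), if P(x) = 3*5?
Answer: 438169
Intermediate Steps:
P(x) = 15
y(E) = 20 (y(E) = 35 - 1*15 = 35 - 15 = 20)
y(-348) - 1*(-438149) = 20 - 1*(-438149) = 20 + 438149 = 438169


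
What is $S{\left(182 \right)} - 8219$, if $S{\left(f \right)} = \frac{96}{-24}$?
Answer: $-8223$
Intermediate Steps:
$S{\left(f \right)} = -4$ ($S{\left(f \right)} = 96 \left(- \frac{1}{24}\right) = -4$)
$S{\left(182 \right)} - 8219 = -4 - 8219 = -8223$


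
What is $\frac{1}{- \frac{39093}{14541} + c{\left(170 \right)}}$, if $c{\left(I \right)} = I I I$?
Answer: $\frac{4847}{23813297969} \approx 2.0354 \cdot 10^{-7}$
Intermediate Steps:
$c{\left(I \right)} = I^{3}$ ($c{\left(I \right)} = I^{2} I = I^{3}$)
$\frac{1}{- \frac{39093}{14541} + c{\left(170 \right)}} = \frac{1}{- \frac{39093}{14541} + 170^{3}} = \frac{1}{\left(-39093\right) \frac{1}{14541} + 4913000} = \frac{1}{- \frac{13031}{4847} + 4913000} = \frac{1}{\frac{23813297969}{4847}} = \frac{4847}{23813297969}$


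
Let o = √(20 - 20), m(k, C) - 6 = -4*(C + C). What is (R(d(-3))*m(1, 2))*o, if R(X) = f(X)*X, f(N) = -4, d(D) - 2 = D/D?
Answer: 0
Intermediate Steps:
d(D) = 3 (d(D) = 2 + D/D = 2 + 1 = 3)
m(k, C) = 6 - 8*C (m(k, C) = 6 - 4*(C + C) = 6 - 8*C)
o = 0 (o = √0 = 0)
R(X) = -4*X
(R(d(-3))*m(1, 2))*o = ((-4*3)*(6 - 8*2))*0 = -12*(6 - 16)*0 = -12*(-10)*0 = 120*0 = 0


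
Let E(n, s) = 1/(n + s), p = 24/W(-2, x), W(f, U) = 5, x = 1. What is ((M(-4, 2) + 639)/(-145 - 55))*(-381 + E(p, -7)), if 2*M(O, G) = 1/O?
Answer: 5361439/4400 ≈ 1218.5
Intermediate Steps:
M(O, G) = 1/(2*O)
p = 24/5 ≈ 4.8000
((M(-4, 2) + 639)/(-145 - 55))*(-381 + E(p, -7)) = (((1/2)/(-4) + 639)/(-145 - 55))*(-381 + 1/(24/5 - 7)) = (((1/2)*(-1/4) + 639)/(-200))*(-381 + 1/(-11/5)) = ((-1/8 + 639)*(-1/200))*(-381 - 5/11) = ((5111/8)*(-1/200))*(-4196/11) = -5111/1600*(-4196/11) = 5361439/4400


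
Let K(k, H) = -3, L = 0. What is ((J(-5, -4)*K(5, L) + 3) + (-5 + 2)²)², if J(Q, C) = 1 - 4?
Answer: 441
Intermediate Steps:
J(Q, C) = -3
((J(-5, -4)*K(5, L) + 3) + (-5 + 2)²)² = ((-3*(-3) + 3) + (-5 + 2)²)² = ((9 + 3) + (-3)²)² = (12 + 9)² = 21² = 441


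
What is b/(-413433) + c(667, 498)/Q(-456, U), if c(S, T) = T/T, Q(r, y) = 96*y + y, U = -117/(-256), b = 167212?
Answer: -66364820/173779671 ≈ -0.38189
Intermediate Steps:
U = 117/256 (U = -117*(-1/256) = 117/256 ≈ 0.45703)
Q(r, y) = 97*y
c(S, T) = 1
b/(-413433) + c(667, 498)/Q(-456, U) = 167212/(-413433) + 1/(97*(117/256)) = 167212*(-1/413433) + 1/(11349/256) = -167212/413433 + 1*(256/11349) = -167212/413433 + 256/11349 = -66364820/173779671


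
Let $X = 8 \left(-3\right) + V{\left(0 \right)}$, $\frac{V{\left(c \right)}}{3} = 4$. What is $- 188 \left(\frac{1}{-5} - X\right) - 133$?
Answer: $- \frac{11757}{5} \approx -2351.4$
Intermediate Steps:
$V{\left(c \right)} = 12$ ($V{\left(c \right)} = 3 \cdot 4 = 12$)
$X = -12$ ($X = 8 \left(-3\right) + 12 = -24 + 12 = -12$)
$- 188 \left(\frac{1}{-5} - X\right) - 133 = - 188 \left(\frac{1}{-5} - -12\right) - 133 = - 188 \left(- \frac{1}{5} + 12\right) - 133 = \left(-188\right) \frac{59}{5} - 133 = - \frac{11092}{5} - 133 = - \frac{11757}{5}$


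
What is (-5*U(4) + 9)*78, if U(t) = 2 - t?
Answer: 1482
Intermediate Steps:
(-5*U(4) + 9)*78 = (-5*(2 - 1*4) + 9)*78 = (-5*(2 - 4) + 9)*78 = (-5*(-2) + 9)*78 = (10 + 9)*78 = 19*78 = 1482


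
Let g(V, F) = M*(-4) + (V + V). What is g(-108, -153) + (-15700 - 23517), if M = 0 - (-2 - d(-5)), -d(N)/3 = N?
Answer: -39501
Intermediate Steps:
d(N) = -3*N
M = 17 (M = 0 - (-2 - (-3)*(-5)) = 0 - (-2 - 1*15) = 0 - (-2 - 15) = 0 - 1*(-17) = 0 + 17 = 17)
g(V, F) = -68 + 2*V (g(V, F) = 17*(-4) + (V + V) = -68 + 2*V)
g(-108, -153) + (-15700 - 23517) = (-68 + 2*(-108)) + (-15700 - 23517) = (-68 - 216) - 39217 = -284 - 39217 = -39501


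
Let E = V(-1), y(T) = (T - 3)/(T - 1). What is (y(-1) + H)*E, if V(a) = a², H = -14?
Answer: -12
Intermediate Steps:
y(T) = (-3 + T)/(-1 + T)
E = 1 (E = (-1)² = 1)
(y(-1) + H)*E = ((-3 - 1)/(-1 - 1) - 14)*1 = (-4/(-2) - 14)*1 = (-½*(-4) - 14)*1 = (2 - 14)*1 = -12*1 = -12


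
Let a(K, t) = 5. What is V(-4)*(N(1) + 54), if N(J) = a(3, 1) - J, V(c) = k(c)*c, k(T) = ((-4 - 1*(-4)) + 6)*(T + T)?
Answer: 11136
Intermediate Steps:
k(T) = 12*T (k(T) = ((-4 + 4) + 6)*(2*T) = (0 + 6)*(2*T) = 6*(2*T) = 12*T)
V(c) = 12*c² (V(c) = (12*c)*c = 12*c²)
N(J) = 5 - J
V(-4)*(N(1) + 54) = (12*(-4)²)*((5 - 1*1) + 54) = (12*16)*((5 - 1) + 54) = 192*(4 + 54) = 192*58 = 11136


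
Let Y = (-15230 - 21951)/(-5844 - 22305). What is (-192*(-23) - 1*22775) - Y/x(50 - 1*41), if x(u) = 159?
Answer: -82169248250/4475691 ≈ -18359.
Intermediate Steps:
Y = 37181/28149 (Y = -37181/(-28149) = -37181*(-1/28149) = 37181/28149 ≈ 1.3209)
(-192*(-23) - 1*22775) - Y/x(50 - 1*41) = (-192*(-23) - 1*22775) - 37181/(28149*159) = (4416 - 22775) - 37181/(28149*159) = -18359 - 1*37181/4475691 = -18359 - 37181/4475691 = -82169248250/4475691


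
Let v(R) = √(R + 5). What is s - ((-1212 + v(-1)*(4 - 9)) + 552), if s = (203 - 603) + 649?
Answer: 919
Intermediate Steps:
s = 249 (s = -400 + 649 = 249)
v(R) = √(5 + R)
s - ((-1212 + v(-1)*(4 - 9)) + 552) = 249 - ((-1212 + √(5 - 1)*(4 - 9)) + 552) = 249 - ((-1212 + √4*(-5)) + 552) = 249 - ((-1212 + 2*(-5)) + 552) = 249 - ((-1212 - 10) + 552) = 249 - (-1222 + 552) = 249 - 1*(-670) = 249 + 670 = 919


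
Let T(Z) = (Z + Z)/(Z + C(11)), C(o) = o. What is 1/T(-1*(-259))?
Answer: 135/259 ≈ 0.52124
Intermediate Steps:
T(Z) = 2*Z/(11 + Z) (T(Z) = (Z + Z)/(Z + 11) = (2*Z)/(11 + Z) = 2*Z/(11 + Z))
1/T(-1*(-259)) = 1/(2*(-1*(-259))/(11 - 1*(-259))) = 1/(2*259/(11 + 259)) = 1/(2*259/270) = 1/(2*259*(1/270)) = 1/(259/135) = 135/259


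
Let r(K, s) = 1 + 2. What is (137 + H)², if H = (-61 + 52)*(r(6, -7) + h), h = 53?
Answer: 134689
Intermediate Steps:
r(K, s) = 3
H = -504 (H = (-61 + 52)*(3 + 53) = -9*56 = -504)
(137 + H)² = (137 - 504)² = (-367)² = 134689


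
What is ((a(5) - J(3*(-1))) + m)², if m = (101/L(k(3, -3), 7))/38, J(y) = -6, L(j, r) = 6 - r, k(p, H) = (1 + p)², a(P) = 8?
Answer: 185761/1444 ≈ 128.64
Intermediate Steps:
m = -101/38 (m = (101/(6 - 1*7))/38 = (101/(6 - 7))*(1/38) = (101/(-1))*(1/38) = (101*(-1))*(1/38) = -101*1/38 = -101/38 ≈ -2.6579)
((a(5) - J(3*(-1))) + m)² = ((8 - 1*(-6)) - 101/38)² = ((8 + 6) - 101/38)² = (14 - 101/38)² = (431/38)² = 185761/1444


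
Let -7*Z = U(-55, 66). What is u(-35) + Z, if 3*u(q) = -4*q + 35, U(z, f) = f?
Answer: 1027/21 ≈ 48.905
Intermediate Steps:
Z = -66/7 (Z = -⅐*66 = -66/7 ≈ -9.4286)
u(q) = 35/3 - 4*q/3 (u(q) = (-4*q + 35)/3 = (35 - 4*q)/3 = 35/3 - 4*q/3)
u(-35) + Z = (35/3 - 4/3*(-35)) - 66/7 = (35/3 + 140/3) - 66/7 = 175/3 - 66/7 = 1027/21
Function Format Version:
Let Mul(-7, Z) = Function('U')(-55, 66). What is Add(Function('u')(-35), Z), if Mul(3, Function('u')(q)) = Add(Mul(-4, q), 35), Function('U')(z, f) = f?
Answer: Rational(1027, 21) ≈ 48.905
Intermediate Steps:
Z = Rational(-66, 7) (Z = Mul(Rational(-1, 7), 66) = Rational(-66, 7) ≈ -9.4286)
Function('u')(q) = Add(Rational(35, 3), Mul(Rational(-4, 3), q)) (Function('u')(q) = Mul(Rational(1, 3), Add(Mul(-4, q), 35)) = Mul(Rational(1, 3), Add(35, Mul(-4, q))) = Add(Rational(35, 3), Mul(Rational(-4, 3), q)))
Add(Function('u')(-35), Z) = Add(Add(Rational(35, 3), Mul(Rational(-4, 3), -35)), Rational(-66, 7)) = Add(Add(Rational(35, 3), Rational(140, 3)), Rational(-66, 7)) = Add(Rational(175, 3), Rational(-66, 7)) = Rational(1027, 21)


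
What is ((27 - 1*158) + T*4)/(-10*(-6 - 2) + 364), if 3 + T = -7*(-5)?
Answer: -1/148 ≈ -0.0067568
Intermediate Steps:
T = 32 (T = -3 - 7*(-5) = -3 + 35 = 32)
((27 - 1*158) + T*4)/(-10*(-6 - 2) + 364) = ((27 - 1*158) + 32*4)/(-10*(-6 - 2) + 364) = ((27 - 158) + 128)/(-10*(-8) + 364) = (-131 + 128)/(80 + 364) = -3/444 = -3*1/444 = -1/148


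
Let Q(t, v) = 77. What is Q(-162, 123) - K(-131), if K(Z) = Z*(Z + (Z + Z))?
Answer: -51406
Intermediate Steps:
K(Z) = 3*Z² (K(Z) = Z*(Z + 2*Z) = Z*(3*Z) = 3*Z²)
Q(-162, 123) - K(-131) = 77 - 3*(-131)² = 77 - 3*17161 = 77 - 1*51483 = 77 - 51483 = -51406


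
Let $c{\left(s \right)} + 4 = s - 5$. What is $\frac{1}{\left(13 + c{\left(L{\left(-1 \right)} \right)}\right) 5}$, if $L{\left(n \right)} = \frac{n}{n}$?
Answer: $\frac{1}{25} \approx 0.04$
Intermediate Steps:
$L{\left(n \right)} = 1$
$c{\left(s \right)} = -9 + s$ ($c{\left(s \right)} = -4 + \left(s - 5\right) = -4 + \left(-5 + s\right) = -9 + s$)
$\frac{1}{\left(13 + c{\left(L{\left(-1 \right)} \right)}\right) 5} = \frac{1}{\left(13 + \left(-9 + 1\right)\right) 5} = \frac{1}{\left(13 - 8\right) 5} = \frac{1}{5 \cdot 5} = \frac{1}{25}$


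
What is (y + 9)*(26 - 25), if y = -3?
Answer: 6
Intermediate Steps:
(y + 9)*(26 - 25) = (-3 + 9)*(26 - 25) = 6*1 = 6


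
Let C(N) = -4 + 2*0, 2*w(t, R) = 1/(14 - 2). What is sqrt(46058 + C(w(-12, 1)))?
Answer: sqrt(46054) ≈ 214.60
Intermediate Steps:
w(t, R) = 1/24 (w(t, R) = 1/(2*(14 - 2)) = (1/2)/12 = (1/2)*(1/12) = 1/24)
C(N) = -4 (C(N) = -4 + 0 = -4)
sqrt(46058 + C(w(-12, 1))) = sqrt(46058 - 4) = sqrt(46054)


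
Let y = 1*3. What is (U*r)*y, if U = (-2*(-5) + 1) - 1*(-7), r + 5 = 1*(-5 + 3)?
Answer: -378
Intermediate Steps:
r = -7 (r = -5 + 1*(-5 + 3) = -5 + 1*(-2) = -5 - 2 = -7)
U = 18 (U = (10 + 1) + 7 = 11 + 7 = 18)
y = 3
(U*r)*y = (18*(-7))*3 = -126*3 = -378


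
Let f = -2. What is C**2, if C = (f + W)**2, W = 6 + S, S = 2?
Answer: 1296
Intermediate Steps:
W = 8 (W = 6 + 2 = 8)
C = 36 (C = (-2 + 8)**2 = 6**2 = 36)
C**2 = 36**2 = 1296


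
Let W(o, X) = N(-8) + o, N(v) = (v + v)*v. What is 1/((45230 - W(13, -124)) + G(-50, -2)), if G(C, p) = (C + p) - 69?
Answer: 1/44968 ≈ 2.2238e-5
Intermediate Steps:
N(v) = 2*v² (N(v) = (2*v)*v = 2*v²)
G(C, p) = -69 + C + p
W(o, X) = 128 + o (W(o, X) = 2*(-8)² + o = 2*64 + o = 128 + o)
1/((45230 - W(13, -124)) + G(-50, -2)) = 1/((45230 - (128 + 13)) + (-69 - 50 - 2)) = 1/((45230 - 1*141) - 121) = 1/((45230 - 141) - 121) = 1/(45089 - 121) = 1/44968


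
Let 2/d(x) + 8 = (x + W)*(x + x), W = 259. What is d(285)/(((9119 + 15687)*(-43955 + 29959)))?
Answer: -1/53826138931936 ≈ -1.8578e-14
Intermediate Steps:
d(x) = 2/(-8 + 2*x*(259 + x)) (d(x) = 2/(-8 + (x + 259)*(x + x)) = 2/(-8 + (259 + x)*(2*x)) = 2/(-8 + 2*x*(259 + x)))
d(285)/(((9119 + 15687)*(-43955 + 29959))) = 1/((-4 + 285² + 259*285)*(((9119 + 15687)*(-43955 + 29959)))) = 1/((-4 + 81225 + 73815)*((24806*(-13996)))) = 1/(155036*(-347184776)) = (1/155036)*(-1/347184776) = -1/53826138931936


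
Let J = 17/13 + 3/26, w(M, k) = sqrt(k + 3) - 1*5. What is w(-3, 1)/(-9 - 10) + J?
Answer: 781/494 ≈ 1.5810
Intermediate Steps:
w(M, k) = -5 + sqrt(3 + k) (w(M, k) = sqrt(3 + k) - 5 = -5 + sqrt(3 + k))
J = 37/26 (J = 17*(1/13) + 3*(1/26) = 17/13 + 3/26 = 37/26 ≈ 1.4231)
w(-3, 1)/(-9 - 10) + J = (-5 + sqrt(3 + 1))/(-9 - 10) + 37/26 = (-5 + sqrt(4))/(-19) + 37/26 = -(-5 + 2)/19 + 37/26 = -1/19*(-3) + 37/26 = 3/19 + 37/26 = 781/494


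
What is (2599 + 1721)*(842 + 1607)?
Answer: 10579680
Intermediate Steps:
(2599 + 1721)*(842 + 1607) = 4320*2449 = 10579680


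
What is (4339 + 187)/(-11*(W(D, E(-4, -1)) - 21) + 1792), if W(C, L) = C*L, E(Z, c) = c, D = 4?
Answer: 4526/2067 ≈ 2.1896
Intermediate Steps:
(4339 + 187)/(-11*(W(D, E(-4, -1)) - 21) + 1792) = (4339 + 187)/(-11*(4*(-1) - 21) + 1792) = 4526/(-11*(-4 - 21) + 1792) = 4526/(-11*(-25) + 1792) = 4526/(275 + 1792) = 4526/2067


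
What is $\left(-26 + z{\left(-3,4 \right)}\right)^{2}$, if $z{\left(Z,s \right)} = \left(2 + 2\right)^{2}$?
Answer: $100$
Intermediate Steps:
$z{\left(Z,s \right)} = 16$ ($z{\left(Z,s \right)} = 4^{2} = 16$)
$\left(-26 + z{\left(-3,4 \right)}\right)^{2} = \left(-26 + 16\right)^{2} = \left(-10\right)^{2} = 100$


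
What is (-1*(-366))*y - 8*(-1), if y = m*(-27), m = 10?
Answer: -98812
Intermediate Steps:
y = -270 (y = 10*(-27) = -270)
(-1*(-366))*y - 8*(-1) = -1*(-366)*(-270) - 8*(-1) = 366*(-270) + 8 = -98820 + 8 = -98812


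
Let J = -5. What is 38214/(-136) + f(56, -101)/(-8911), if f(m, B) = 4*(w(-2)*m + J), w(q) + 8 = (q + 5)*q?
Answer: -170047869/605948 ≈ -280.63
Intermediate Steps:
w(q) = -8 + q*(5 + q) (w(q) = -8 + (q + 5)*q = -8 + (5 + q)*q = -8 + q*(5 + q))
f(m, B) = -20 - 56*m (f(m, B) = 4*((-8 + (-2)² + 5*(-2))*m - 5) = 4*((-8 + 4 - 10)*m - 5) = 4*(-14*m - 5) = 4*(-5 - 14*m) = -20 - 56*m)
38214/(-136) + f(56, -101)/(-8911) = 38214/(-136) + (-20 - 56*56)/(-8911) = 38214*(-1/136) + (-20 - 3136)*(-1/8911) = -19107/68 - 3156*(-1/8911) = -19107/68 + 3156/8911 = -170047869/605948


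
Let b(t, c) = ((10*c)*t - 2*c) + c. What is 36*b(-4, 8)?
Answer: -11808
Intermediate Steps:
b(t, c) = -c + 10*c*t (b(t, c) = (10*c*t - 2*c) + c = (-2*c + 10*c*t) + c = -c + 10*c*t)
36*b(-4, 8) = 36*(8*(-1 + 10*(-4))) = 36*(8*(-1 - 40)) = 36*(8*(-41)) = 36*(-328) = -11808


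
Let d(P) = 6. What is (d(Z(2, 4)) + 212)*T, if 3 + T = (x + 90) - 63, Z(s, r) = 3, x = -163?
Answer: -30302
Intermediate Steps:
T = -139 (T = -3 + ((-163 + 90) - 63) = -3 + (-73 - 63) = -3 - 136 = -139)
(d(Z(2, 4)) + 212)*T = (6 + 212)*(-139) = 218*(-139) = -30302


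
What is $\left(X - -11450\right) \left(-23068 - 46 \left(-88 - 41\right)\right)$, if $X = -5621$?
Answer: $-99874086$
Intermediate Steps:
$\left(X - -11450\right) \left(-23068 - 46 \left(-88 - 41\right)\right) = \left(-5621 - -11450\right) \left(-23068 - 46 \left(-88 - 41\right)\right) = \left(-5621 + 11450\right) \left(-23068 - -5934\right) = 5829 \left(-23068 + 5934\right) = 5829 \left(-17134\right) = -99874086$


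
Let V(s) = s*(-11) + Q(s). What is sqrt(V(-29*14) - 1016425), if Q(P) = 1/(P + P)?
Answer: I*sqrt(166807273927)/406 ≈ 1006.0*I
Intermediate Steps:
Q(P) = 1/(2*P)
V(s) = 1/(2*s) - 11*s (V(s) = s*(-11) + 1/(2*s) = -11*s + 1/(2*s) = 1/(2*s) - 11*s)
sqrt(V(-29*14) - 1016425) = sqrt((1/(2*((-29*14))) - (-319)*14) - 1016425) = sqrt(((1/2)/(-406) - 11*(-406)) - 1016425) = sqrt(((1/2)*(-1/406) + 4466) - 1016425) = sqrt((-1/812 + 4466) - 1016425) = sqrt(3626391/812 - 1016425) = sqrt(-821710709/812) = I*sqrt(166807273927)/406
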